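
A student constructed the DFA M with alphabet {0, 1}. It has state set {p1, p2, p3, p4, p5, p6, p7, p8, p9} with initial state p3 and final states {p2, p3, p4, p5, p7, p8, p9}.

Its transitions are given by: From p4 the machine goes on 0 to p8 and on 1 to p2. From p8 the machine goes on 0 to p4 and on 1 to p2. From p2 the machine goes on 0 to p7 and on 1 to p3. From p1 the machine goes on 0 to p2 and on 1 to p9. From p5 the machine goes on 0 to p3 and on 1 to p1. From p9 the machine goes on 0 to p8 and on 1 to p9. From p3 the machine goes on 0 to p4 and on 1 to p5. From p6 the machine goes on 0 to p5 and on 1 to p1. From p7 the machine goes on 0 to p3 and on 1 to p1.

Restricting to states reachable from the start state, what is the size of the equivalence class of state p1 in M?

1

States {p6} cannot be reached from the start state, so discard them.
P0 = {p2,p3,p4,p5,p7,p8,p9} | {p1}.
Split {p2,p3,p4,p5,p7,p8,p9} by δ(·,1) → {p2,p3,p4,p8,p9} and {p5,p7}.
On input 0, block {p2,p3,p4,p8,p9} splits into {p3,p4,p8,p9} and {p2}.
Refine {p3,p4,p8,p9} on symbol 1: members go to different blocks, giving {p4,p8} and {p3} and {p9}.
No further refinement is possible. Final partition (6 blocks): {p4,p8} | {p1} | {p5,p7} | {p2} | {p3} | {p9}.
State p1 belongs to the block {p1}, which has 1 states.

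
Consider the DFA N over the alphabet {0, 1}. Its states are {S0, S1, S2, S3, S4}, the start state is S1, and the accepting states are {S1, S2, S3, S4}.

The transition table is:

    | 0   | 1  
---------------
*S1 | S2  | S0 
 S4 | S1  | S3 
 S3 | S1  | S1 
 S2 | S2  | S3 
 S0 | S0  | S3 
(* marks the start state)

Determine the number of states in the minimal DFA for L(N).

4

Reachable states from the start: {S0,S1,S2,S3}. Unreachable: {S4} — drop them.
P0 = {S1,S2,S3} | {S0}.
On input 1, block {S1,S2,S3} splits into {S2,S3} and {S1}.
Split {S2,S3} by δ(·,0) → {S2} and {S3}.
Stable partition: {S2} | {S0} | {S1} | {S3} — 4 equivalence classes.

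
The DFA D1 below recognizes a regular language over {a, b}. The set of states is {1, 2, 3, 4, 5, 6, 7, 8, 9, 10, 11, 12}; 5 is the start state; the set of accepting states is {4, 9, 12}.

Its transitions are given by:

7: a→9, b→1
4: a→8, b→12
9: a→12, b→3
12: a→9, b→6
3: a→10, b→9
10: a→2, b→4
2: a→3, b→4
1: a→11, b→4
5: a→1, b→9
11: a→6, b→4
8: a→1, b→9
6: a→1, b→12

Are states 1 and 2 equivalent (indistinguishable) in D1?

No

First remove the unreachable states {7}; 11 states remain.
Start with accepting vs non-accepting: {4,9,12} | {1,2,3,5,6,8,10,11}.
Split {4,9,12} by δ(·,a) → {9,12} and {4}.
Refine {1,2,3,5,6,8,10,11} on symbol b: members go to different blocks, giving {1,2,10,11} and {3,5,6,8}.
Split {1,2,10,11} by δ(·,a) → {1,10} and {2,11}.
The partition is now stable with 5 blocks: {9,12} | {1,10} | {4} | {3,5,6,8} | {2,11}.
1 and 2 end up in different blocks, so they are distinguishable. For instance, the string 'aba' is accepted from only 2.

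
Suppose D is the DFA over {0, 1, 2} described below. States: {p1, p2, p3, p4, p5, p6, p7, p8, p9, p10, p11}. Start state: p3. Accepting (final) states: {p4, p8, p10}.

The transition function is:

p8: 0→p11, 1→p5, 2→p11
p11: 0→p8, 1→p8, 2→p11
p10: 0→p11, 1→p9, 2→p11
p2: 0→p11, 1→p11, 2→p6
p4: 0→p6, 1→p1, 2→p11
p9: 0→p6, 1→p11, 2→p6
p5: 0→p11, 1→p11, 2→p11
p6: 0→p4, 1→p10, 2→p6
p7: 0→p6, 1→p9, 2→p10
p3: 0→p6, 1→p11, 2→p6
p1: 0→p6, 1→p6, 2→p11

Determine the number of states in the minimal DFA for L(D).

Reachable states from the start: {p1,p3,p4,p5,p6,p8,p9,p10,p11}. Unreachable: {p2,p7} — drop them.
P0 = {p4,p8,p10} | {p1,p3,p5,p6,p9,p11}.
Split {p1,p3,p5,p6,p9,p11} by δ(·,0) → {p1,p3,p5,p9} and {p6,p11}.
Stable partition: {p4,p8,p10} | {p1,p3,p5,p9} | {p6,p11} — 3 equivalence classes.

3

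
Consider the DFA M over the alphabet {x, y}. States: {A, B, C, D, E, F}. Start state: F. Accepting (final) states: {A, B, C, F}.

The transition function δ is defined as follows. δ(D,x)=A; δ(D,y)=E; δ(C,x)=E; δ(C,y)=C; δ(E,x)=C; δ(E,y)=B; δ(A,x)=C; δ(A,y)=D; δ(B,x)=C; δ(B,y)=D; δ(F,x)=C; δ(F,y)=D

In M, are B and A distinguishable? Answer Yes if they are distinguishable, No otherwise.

No

All states are reachable from the start state.
Initial partition by acceptance: {A,B,C,F} | {D,E}.
On input x, block {A,B,C,F} splits into {A,B,F} and {C}.
Split {D,E} by δ(·,x) → {D} and {E}.
The partition is now stable with 4 blocks: {A,B,F} | {D} | {C} | {E}.
B and A lie in the same block of the stable partition, so they are equivalent — no string distinguishes them.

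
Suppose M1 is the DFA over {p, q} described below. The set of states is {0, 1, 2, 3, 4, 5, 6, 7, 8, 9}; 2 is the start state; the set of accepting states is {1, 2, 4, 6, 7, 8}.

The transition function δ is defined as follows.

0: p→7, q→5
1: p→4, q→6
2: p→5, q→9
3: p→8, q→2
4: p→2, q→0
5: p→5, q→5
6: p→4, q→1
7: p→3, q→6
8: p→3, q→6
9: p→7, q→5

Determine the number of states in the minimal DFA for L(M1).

7

Every state is reachable, so we keep all 10.
Initial partition by acceptance: {1,2,4,6,7,8} | {0,3,5,9}.
On input p, block {1,2,4,6,7,8} splits into {1,4,6} and {2,7,8}.
Refine {1,4,6} on symbol p: members go to different blocks, giving {1,6} and {4}.
Split {0,3,5,9} by δ(·,p) → {0,3,9} and {5}.
Refine {0,3,9} on symbol q: members go to different blocks, giving {0,9} and {3}.
Refine {2,7,8} on symbol p: members go to different blocks, giving {7,8} and {2}.
No further refinement is possible. Final partition (7 blocks): {1,6} | {0,9} | {7,8} | {4} | {5} | {3} | {2}.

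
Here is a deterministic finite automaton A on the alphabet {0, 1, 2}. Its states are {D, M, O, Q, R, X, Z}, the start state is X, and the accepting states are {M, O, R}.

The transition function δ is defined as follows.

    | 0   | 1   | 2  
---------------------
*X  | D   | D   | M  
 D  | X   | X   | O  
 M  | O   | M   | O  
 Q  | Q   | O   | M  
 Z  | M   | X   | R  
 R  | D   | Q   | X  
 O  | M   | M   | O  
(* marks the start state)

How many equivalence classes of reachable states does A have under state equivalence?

Reachable states from the start: {D,M,O,X}. Unreachable: {Q,R,Z} — drop them.
Start with accepting vs non-accepting: {M,O} | {D,X}.
The partition is now stable with 2 blocks: {M,O} | {D,X}.

2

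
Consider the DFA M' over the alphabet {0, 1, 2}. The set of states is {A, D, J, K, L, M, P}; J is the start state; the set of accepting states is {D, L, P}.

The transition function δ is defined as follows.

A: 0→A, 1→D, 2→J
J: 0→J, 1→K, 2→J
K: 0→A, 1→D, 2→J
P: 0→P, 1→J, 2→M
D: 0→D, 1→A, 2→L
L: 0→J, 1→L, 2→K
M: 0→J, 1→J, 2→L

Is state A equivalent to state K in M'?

First remove the unreachable states {M,P}; 5 states remain.
Initial partition by acceptance: {D,L} | {A,J,K}.
Refine {D,L} on symbol 0: members go to different blocks, giving {D} and {L}.
Refine {A,J,K} on symbol 1: members go to different blocks, giving {A,K} and {J}.
Stable partition: {D} | {A,K} | {L} | {J} — 4 equivalence classes.
A and K lie in the same block of the stable partition, so they are equivalent — no string distinguishes them.

Yes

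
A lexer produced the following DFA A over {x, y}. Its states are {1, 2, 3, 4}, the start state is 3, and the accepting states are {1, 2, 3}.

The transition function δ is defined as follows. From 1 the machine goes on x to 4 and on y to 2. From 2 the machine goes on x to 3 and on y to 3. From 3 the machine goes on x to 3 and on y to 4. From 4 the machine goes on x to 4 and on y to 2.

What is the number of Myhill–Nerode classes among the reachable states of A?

States {1} cannot be reached from the start state, so discard them.
P0 = {2,3} | {4}.
Refine {2,3} on symbol y: members go to different blocks, giving {2} and {3}.
No further refinement is possible. Final partition (3 blocks): {2} | {4} | {3}.

3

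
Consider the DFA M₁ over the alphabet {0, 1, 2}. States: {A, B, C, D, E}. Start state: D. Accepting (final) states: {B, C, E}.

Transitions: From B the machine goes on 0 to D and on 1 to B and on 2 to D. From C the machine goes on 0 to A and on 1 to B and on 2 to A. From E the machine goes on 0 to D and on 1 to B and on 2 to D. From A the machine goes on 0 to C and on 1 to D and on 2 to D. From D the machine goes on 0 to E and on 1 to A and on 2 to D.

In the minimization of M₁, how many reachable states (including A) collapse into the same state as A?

2

All states are reachable from the start state.
Initial partition by acceptance: {B,C,E} | {A,D}.
The partition is now stable with 2 blocks: {B,C,E} | {A,D}.
The equivalence class containing A is {A,D}, of size 2.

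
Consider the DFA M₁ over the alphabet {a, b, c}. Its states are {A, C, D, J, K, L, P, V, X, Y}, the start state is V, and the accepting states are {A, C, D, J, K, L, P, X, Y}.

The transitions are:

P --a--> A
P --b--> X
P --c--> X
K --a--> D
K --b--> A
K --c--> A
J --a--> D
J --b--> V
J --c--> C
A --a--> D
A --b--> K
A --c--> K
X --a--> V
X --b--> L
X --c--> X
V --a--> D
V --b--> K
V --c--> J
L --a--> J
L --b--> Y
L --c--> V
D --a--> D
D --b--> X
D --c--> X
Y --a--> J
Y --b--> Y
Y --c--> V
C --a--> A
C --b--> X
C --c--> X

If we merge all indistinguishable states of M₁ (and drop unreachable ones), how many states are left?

Reachable states from the start: {A,C,D,J,K,L,V,X,Y}. Unreachable: {P} — drop them.
Initial partition by acceptance: {A,C,D,J,K,L,X,Y} | {V}.
Split {A,C,D,J,K,L,X,Y} by δ(·,a) → {A,C,D,J,K,L,Y} and {X}.
On input b, block {A,C,D,J,K,L,Y} splits into {A,K,L,Y} and {C,D} and {J}.
Refine {A,K,L,Y} on symbol a: members go to different blocks, giving {L,Y} and {A,K}.
Refine {C,D} on symbol a: members go to different blocks, giving {D} and {C}.
Stable partition: {L,Y} | {V} | {X} | {D} | {J} | {A,K} | {C} — 7 equivalence classes.

7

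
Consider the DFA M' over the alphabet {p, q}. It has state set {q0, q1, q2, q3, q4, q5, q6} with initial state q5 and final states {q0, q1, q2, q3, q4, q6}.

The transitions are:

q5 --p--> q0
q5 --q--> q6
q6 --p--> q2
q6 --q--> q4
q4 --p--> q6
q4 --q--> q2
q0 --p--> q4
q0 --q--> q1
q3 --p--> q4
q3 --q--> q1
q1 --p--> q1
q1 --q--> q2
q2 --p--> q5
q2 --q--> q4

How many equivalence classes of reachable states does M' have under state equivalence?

6

First remove the unreachable states {q3}; 6 states remain.
Start with accepting vs non-accepting: {q0,q1,q2,q4,q6} | {q5}.
On input p, block {q0,q1,q2,q4,q6} splits into {q0,q1,q4,q6} and {q2}.
On input p, block {q0,q1,q4,q6} splits into {q0,q1,q4} and {q6}.
Refine {q0,q1,q4} on symbol p: members go to different blocks, giving {q0,q1} and {q4}.
Split {q0,q1} by δ(·,p) → {q0} and {q1}.
Stable partition: {q0} | {q5} | {q2} | {q6} | {q4} | {q1} — 6 equivalence classes.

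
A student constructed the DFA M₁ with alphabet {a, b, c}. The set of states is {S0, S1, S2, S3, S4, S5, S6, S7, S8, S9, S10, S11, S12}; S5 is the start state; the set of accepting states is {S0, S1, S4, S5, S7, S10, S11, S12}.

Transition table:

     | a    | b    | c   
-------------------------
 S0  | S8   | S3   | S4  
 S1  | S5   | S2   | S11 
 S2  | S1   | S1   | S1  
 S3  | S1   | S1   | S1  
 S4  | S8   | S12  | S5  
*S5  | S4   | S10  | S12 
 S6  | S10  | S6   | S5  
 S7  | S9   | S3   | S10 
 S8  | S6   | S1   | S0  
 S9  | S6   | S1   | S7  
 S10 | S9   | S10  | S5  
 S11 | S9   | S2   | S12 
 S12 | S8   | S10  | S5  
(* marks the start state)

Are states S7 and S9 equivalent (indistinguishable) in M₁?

All states are reachable from the start state.
Initial partition by acceptance: {S0,S1,S4,S5,S7,S10,S11,S12} | {S2,S3,S6,S8,S9}.
Split {S0,S1,S4,S5,S7,S10,S11,S12} by δ(·,a) → {S0,S4,S7,S10,S11,S12} and {S1,S5}.
On input b, block {S0,S4,S7,S10,S11,S12} splits into {S0,S7,S11} and {S4,S10,S12}.
Split {S2,S3,S6,S8,S9} by δ(·,a) → {S2,S3} and {S8,S9} and {S6}.
Split {S1,S5} by δ(·,a) → {S1} and {S5}.
The partition is now stable with 7 blocks: {S0,S7,S11} | {S2,S3} | {S1} | {S4,S10,S12} | {S8,S9} | {S6} | {S5}.
S7 and S9 end up in different blocks, so they are distinguishable. For instance, the string 'ε' is accepted from only S7.

No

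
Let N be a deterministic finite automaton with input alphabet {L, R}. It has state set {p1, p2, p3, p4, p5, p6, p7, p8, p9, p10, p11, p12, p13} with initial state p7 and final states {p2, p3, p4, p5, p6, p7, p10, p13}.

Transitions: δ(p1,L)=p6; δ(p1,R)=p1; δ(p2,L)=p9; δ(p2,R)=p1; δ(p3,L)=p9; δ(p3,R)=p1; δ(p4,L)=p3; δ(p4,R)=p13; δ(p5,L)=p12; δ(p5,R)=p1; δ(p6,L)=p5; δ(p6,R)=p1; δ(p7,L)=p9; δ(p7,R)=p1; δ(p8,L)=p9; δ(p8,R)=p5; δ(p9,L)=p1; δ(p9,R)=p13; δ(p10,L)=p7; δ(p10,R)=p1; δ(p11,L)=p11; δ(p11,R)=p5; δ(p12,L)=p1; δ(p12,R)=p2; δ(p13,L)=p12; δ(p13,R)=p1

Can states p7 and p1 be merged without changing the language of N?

Reachable states from the start: {p1,p2,p5,p6,p7,p9,p12,p13}. Unreachable: {p3,p4,p8,p10,p11} — drop them.
Initial partition by acceptance: {p2,p5,p6,p7,p13} | {p1,p9,p12}.
Split {p2,p5,p6,p7,p13} by δ(·,L) → {p2,p5,p7,p13} and {p6}.
Split {p1,p9,p12} by δ(·,L) → {p9,p12} and {p1}.
No further refinement is possible. Final partition (4 blocks): {p2,p5,p7,p13} | {p9,p12} | {p6} | {p1}.
p7 and p1 end up in different blocks, so they are distinguishable. For instance, the string 'ε' is accepted from only p7.

No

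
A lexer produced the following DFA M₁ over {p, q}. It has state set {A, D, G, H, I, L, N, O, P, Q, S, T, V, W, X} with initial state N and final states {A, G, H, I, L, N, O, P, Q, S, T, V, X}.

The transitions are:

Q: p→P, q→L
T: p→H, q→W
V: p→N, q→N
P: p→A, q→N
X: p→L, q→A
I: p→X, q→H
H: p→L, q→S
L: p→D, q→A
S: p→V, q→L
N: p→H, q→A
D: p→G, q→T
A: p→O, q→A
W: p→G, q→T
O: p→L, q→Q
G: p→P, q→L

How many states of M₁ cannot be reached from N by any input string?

BFS from N reaches {A, D, G, H, L, N, O, P, Q, S, T, V, W}; the 2 state(s) I, X are never visited.

2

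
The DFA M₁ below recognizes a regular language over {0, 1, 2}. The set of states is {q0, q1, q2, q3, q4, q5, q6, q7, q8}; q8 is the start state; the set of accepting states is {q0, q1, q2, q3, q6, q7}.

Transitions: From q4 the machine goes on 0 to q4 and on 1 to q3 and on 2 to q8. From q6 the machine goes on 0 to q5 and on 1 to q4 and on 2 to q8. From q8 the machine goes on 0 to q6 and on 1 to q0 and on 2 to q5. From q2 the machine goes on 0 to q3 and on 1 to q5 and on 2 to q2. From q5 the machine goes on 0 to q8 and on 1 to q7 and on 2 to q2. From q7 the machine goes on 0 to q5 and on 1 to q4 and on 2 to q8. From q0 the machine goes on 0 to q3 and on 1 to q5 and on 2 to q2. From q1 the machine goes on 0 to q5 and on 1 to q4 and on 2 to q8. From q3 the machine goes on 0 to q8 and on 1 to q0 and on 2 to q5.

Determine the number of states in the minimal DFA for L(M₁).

6

States {q1} cannot be reached from the start state, so discard them.
Initial partition by acceptance: {q0,q2,q3,q6,q7} | {q4,q5,q8}.
Refine {q0,q2,q3,q6,q7} on symbol 0: members go to different blocks, giving {q3,q6,q7} and {q0,q2}.
Split {q3,q6,q7} by δ(·,1) → {q6,q7} and {q3}.
Split {q4,q5,q8} by δ(·,0) → {q4,q5} and {q8}.
Split {q4,q5} by δ(·,0) → {q4} and {q5}.
The partition is now stable with 6 blocks: {q6,q7} | {q4} | {q0,q2} | {q3} | {q8} | {q5}.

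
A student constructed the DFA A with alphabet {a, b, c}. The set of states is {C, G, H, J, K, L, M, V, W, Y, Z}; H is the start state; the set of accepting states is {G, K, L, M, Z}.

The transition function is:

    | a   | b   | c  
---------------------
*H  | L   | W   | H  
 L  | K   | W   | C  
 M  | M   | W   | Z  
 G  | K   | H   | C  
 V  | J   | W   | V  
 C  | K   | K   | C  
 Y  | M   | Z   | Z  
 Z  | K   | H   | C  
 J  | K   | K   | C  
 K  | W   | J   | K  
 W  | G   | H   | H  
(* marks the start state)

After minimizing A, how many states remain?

Reachable states from the start: {C,G,H,J,K,L,W}. Unreachable: {M,V,Y,Z} — drop them.
P0 = {G,K,L} | {C,H,J,W}.
On input a, block {G,K,L} splits into {G,L} and {K}.
Split {C,H,J,W} by δ(·,a) → {C,J} and {H,W}.
No further refinement is possible. Final partition (4 blocks): {G,L} | {C,J} | {K} | {H,W}.

4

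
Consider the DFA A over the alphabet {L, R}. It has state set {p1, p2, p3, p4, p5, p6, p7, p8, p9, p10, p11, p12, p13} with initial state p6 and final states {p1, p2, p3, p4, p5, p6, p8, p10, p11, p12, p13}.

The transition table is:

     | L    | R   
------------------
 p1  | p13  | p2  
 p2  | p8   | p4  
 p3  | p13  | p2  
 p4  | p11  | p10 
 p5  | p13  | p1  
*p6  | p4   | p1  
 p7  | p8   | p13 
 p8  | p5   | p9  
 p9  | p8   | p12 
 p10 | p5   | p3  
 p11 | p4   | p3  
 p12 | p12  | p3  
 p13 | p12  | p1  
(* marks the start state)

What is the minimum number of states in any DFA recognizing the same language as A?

7

First remove the unreachable states {p7}; 12 states remain.
Start with accepting vs non-accepting: {p1,p2,p3,p4,p5,p6,p8,p10,p11,p12,p13} | {p9}.
Split {p1,p2,p3,p4,p5,p6,p8,p10,p11,p12,p13} by δ(·,R) → {p1,p2,p3,p4,p5,p6,p10,p11,p12,p13} and {p8}.
Split {p1,p2,p3,p4,p5,p6,p10,p11,p12,p13} by δ(·,L) → {p1,p3,p4,p5,p6,p10,p11,p12,p13} and {p2}.
On input R, block {p1,p3,p4,p5,p6,p10,p11,p12,p13} splits into {p4,p5,p6,p10,p11,p12,p13} and {p1,p3}.
On input R, block {p4,p5,p6,p10,p11,p12,p13} splits into {p5,p6,p10,p11,p12,p13} and {p4}.
Refine {p5,p6,p10,p11,p12,p13} on symbol L: members go to different blocks, giving {p5,p10,p12,p13} and {p6,p11}.
No further refinement is possible. Final partition (7 blocks): {p5,p10,p12,p13} | {p9} | {p8} | {p2} | {p1,p3} | {p4} | {p6,p11}.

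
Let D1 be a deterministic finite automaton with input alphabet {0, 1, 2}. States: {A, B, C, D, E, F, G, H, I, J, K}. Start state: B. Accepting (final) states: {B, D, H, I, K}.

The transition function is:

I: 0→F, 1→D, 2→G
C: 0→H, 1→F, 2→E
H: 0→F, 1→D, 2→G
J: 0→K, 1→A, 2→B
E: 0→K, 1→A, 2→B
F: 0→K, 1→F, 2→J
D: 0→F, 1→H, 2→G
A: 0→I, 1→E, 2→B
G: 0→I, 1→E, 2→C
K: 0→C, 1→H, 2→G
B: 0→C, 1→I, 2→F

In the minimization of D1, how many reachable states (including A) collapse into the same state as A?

Every state is reachable, so we keep all 11.
P0 = {B,D,H,I,K} | {A,C,E,F,G,J}.
Split {A,C,E,F,G,J} by δ(·,2) → {A,E,J} and {C,F,G}.
Refine {C,F,G} on symbol 1: members go to different blocks, giving {C,F} and {G}.
On input 2, block {B,D,H,I,K} splits into {D,H,I,K} and {B}.
The partition is now stable with 5 blocks: {D,H,I,K} | {A,E,J} | {C,F} | {G} | {B}.
State A belongs to the block {A,E,J}, which has 3 states.

3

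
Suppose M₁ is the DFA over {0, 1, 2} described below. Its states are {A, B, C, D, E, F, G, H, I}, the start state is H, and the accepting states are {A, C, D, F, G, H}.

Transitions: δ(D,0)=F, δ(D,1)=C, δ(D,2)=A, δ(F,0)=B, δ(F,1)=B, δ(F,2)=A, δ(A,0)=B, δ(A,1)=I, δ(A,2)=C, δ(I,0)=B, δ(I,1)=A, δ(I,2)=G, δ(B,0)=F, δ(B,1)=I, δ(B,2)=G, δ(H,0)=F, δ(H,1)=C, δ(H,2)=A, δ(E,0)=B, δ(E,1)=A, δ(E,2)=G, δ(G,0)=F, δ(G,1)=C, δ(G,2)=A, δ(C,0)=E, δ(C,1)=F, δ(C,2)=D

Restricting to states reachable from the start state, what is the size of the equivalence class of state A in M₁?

Start with accepting vs non-accepting: {A,C,D,F,G,H} | {B,E,I}.
Split {A,C,D,F,G,H} by δ(·,0) → {A,C,F} and {D,G,H}.
On input 1, block {A,C,F} splits into {A,F} and {C}.
On input 2, block {A,F} splits into {A} and {F}.
On input 0, block {B,E,I} splits into {E,I} and {B}.
No further refinement is possible. Final partition (6 blocks): {A} | {E,I} | {D,G,H} | {C} | {F} | {B}.
State A belongs to the block {A}, which has 1 states.

1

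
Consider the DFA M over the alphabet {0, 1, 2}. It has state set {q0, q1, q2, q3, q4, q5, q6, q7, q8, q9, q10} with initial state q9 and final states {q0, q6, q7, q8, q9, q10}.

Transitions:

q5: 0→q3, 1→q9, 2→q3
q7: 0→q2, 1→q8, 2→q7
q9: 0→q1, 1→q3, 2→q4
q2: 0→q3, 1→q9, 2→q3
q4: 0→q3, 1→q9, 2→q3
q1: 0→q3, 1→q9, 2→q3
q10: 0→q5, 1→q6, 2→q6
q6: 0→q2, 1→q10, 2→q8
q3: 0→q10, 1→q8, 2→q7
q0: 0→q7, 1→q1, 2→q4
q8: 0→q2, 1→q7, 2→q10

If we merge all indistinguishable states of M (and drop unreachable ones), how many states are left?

First remove the unreachable states {q0}; 10 states remain.
Start with accepting vs non-accepting: {q6,q7,q8,q9,q10} | {q1,q2,q3,q4,q5}.
Split {q6,q7,q8,q9,q10} by δ(·,1) → {q6,q7,q8,q10} and {q9}.
Refine {q1,q2,q3,q4,q5} on symbol 0: members go to different blocks, giving {q1,q2,q4,q5} and {q3}.
No further refinement is possible. Final partition (4 blocks): {q6,q7,q8,q10} | {q1,q2,q4,q5} | {q9} | {q3}.

4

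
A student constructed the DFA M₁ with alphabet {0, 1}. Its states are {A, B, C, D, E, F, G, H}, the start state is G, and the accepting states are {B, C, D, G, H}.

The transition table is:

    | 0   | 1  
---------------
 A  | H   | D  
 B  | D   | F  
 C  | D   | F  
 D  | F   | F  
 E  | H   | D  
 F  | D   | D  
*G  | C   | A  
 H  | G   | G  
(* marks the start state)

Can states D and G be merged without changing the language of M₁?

No

Reachable states from the start: {A,C,D,F,G,H}. Unreachable: {B,E} — drop them.
Start with accepting vs non-accepting: {C,D,G,H} | {A,F}.
On input 0, block {C,D,G,H} splits into {C,G,H} and {D}.
On input 0, block {C,G,H} splits into {G,H} and {C}.
Split {G,H} by δ(·,0) → {G} and {H}.
Refine {A,F} on symbol 0: members go to different blocks, giving {A} and {F}.
The partition is now stable with 6 blocks: {G} | {A} | {D} | {C} | {H} | {F}.
D and G end up in different blocks, so they are distinguishable. For instance, the string '0' is accepted from only G.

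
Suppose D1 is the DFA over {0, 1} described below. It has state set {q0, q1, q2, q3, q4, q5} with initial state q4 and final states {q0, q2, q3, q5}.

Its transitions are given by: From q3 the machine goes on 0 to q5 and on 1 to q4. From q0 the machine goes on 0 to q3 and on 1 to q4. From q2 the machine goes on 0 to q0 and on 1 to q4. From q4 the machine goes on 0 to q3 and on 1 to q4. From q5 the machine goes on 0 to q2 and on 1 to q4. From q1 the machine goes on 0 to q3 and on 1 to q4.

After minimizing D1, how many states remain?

States {q1} cannot be reached from the start state, so discard them.
Start with accepting vs non-accepting: {q0,q2,q3,q5} | {q4}.
Stable partition: {q0,q2,q3,q5} | {q4} — 2 equivalence classes.

2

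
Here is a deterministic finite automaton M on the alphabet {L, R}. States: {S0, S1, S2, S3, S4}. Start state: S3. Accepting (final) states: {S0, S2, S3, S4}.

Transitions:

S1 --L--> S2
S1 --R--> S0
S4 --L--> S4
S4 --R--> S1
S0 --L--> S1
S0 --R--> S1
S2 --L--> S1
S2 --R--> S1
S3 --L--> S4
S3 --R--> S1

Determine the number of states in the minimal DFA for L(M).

All states are reachable from the start state.
Initial partition by acceptance: {S0,S2,S3,S4} | {S1}.
Refine {S0,S2,S3,S4} on symbol L: members go to different blocks, giving {S0,S2} and {S3,S4}.
Stable partition: {S0,S2} | {S1} | {S3,S4} — 3 equivalence classes.

3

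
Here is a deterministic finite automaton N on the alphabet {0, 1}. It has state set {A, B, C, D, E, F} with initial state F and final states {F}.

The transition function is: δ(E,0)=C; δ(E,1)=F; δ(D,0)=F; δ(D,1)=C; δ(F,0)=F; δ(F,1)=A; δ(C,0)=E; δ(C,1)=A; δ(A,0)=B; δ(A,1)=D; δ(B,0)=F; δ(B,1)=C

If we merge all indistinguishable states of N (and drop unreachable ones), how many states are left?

5

All states are reachable from the start state.
Initial partition by acceptance: {F} | {A,B,C,D,E}.
Split {A,B,C,D,E} by δ(·,0) → {A,C,E} and {B,D}.
On input 0, block {A,C,E} splits into {C,E} and {A}.
Split {C,E} by δ(·,1) → {C} and {E}.
No further refinement is possible. Final partition (5 blocks): {F} | {C} | {B,D} | {A} | {E}.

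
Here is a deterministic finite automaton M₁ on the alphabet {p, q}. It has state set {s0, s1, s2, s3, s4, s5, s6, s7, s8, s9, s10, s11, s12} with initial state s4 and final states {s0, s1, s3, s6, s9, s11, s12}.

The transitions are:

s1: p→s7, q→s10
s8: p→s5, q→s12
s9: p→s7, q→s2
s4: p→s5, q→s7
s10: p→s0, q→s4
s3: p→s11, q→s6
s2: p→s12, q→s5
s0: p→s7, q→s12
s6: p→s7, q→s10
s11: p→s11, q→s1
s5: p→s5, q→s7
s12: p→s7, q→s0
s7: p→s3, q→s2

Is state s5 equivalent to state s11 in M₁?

No

First remove the unreachable states {s8,s9}; 11 states remain.
Start with accepting vs non-accepting: {s0,s1,s3,s6,s11,s12} | {s2,s4,s5,s7,s10}.
Split {s0,s1,s3,s6,s11,s12} by δ(·,p) → {s0,s1,s6,s12} and {s3,s11}.
On input q, block {s0,s1,s6,s12} splits into {s0,s12} and {s1,s6}.
Split {s2,s4,s5,s7,s10} by δ(·,p) → {s2,s10} and {s4,s5} and {s7}.
Stable partition: {s0,s12} | {s2,s10} | {s3,s11} | {s1,s6} | {s4,s5} | {s7} — 6 equivalence classes.
s5 and s11 end up in different blocks, so they are distinguishable. For instance, the string 'ε' is accepted from only s11.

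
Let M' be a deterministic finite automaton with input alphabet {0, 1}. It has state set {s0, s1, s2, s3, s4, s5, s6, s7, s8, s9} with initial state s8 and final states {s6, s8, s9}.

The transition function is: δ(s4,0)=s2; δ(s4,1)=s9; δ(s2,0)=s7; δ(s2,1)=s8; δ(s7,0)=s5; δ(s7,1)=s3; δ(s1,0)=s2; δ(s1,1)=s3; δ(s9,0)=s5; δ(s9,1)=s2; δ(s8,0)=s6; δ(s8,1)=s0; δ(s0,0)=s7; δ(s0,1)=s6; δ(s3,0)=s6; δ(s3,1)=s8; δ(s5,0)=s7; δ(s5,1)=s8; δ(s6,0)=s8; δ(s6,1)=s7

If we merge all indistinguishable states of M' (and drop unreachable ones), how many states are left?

Reachable states from the start: {s0,s3,s5,s6,s7,s8}. Unreachable: {s1,s2,s4,s9} — drop them.
P0 = {s6,s8} | {s0,s3,s5,s7}.
Split {s0,s3,s5,s7} by δ(·,0) → {s0,s5,s7} and {s3}.
On input 1, block {s0,s5,s7} splits into {s0,s5} and {s7}.
Split {s6,s8} by δ(·,1) → {s6} and {s8}.
Refine {s0,s5} on symbol 1: members go to different blocks, giving {s0} and {s5}.
Stable partition: {s6} | {s0} | {s3} | {s7} | {s8} | {s5} — 6 equivalence classes.

6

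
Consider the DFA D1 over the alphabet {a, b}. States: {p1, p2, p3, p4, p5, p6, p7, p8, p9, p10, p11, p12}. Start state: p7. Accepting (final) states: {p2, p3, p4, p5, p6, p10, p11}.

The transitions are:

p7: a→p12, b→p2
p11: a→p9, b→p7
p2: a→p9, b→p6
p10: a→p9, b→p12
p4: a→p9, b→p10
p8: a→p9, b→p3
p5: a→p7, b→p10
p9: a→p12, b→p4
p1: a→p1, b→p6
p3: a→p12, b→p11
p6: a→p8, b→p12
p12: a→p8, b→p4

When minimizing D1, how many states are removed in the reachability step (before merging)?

2

Starting at p7 and following transitions, the reachable set is {p2, p3, p4, p6, p7, p8, p9, p10, p11, p12}. That leaves p1, p5 unreachable — 2 in total.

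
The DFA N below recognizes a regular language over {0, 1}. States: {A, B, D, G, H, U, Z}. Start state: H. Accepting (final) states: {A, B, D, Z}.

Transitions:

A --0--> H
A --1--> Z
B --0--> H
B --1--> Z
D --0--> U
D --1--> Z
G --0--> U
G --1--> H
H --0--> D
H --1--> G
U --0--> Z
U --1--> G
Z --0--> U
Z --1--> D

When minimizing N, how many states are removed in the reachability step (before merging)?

Starting at H and following transitions, the reachable set is {D, G, H, U, Z}. That leaves A, B unreachable — 2 in total.

2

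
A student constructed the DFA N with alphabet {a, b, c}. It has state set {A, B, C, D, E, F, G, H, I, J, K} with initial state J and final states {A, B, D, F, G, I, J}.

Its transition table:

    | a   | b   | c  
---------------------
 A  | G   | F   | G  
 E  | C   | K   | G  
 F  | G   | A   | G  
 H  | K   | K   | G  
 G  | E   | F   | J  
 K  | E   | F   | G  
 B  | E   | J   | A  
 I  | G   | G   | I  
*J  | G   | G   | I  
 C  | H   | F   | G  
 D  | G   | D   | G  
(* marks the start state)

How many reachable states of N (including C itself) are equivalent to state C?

2

First remove the unreachable states {B,D}; 9 states remain.
P0 = {A,F,G,I,J} | {C,E,H,K}.
Split {A,F,G,I,J} by δ(·,a) → {A,F,I,J} and {G}.
Refine {A,F,I,J} on symbol b: members go to different blocks, giving {A,F} and {I,J}.
Refine {C,E,H,K} on symbol b: members go to different blocks, giving {C,K} and {E,H}.
The partition is now stable with 5 blocks: {A,F} | {C,K} | {G} | {I,J} | {E,H}.
State C belongs to the block {C,K}, which has 2 states.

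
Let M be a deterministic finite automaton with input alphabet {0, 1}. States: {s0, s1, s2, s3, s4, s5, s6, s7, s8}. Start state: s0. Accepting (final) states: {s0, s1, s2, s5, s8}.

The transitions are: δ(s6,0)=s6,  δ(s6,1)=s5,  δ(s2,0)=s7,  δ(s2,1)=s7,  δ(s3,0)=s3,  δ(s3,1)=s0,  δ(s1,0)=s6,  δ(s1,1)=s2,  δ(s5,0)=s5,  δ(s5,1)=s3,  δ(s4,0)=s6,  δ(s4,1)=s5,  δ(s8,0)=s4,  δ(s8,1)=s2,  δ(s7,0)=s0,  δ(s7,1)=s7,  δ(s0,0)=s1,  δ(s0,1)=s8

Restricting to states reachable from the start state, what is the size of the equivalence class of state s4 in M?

Every state is reachable, so we keep all 9.
Start with accepting vs non-accepting: {s0,s1,s2,s5,s8} | {s3,s4,s6,s7}.
Refine {s0,s1,s2,s5,s8} on symbol 0: members go to different blocks, giving {s1,s2,s8} and {s0,s5}.
Split {s1,s2,s8} by δ(·,1) → {s1,s8} and {s2}.
Split {s3,s4,s6,s7} by δ(·,0) → {s3,s4,s6} and {s7}.
Refine {s0,s5} on symbol 0: members go to different blocks, giving {s0} and {s5}.
On input 1, block {s3,s4,s6} splits into {s4,s6} and {s3}.
The partition is now stable with 7 blocks: {s1,s8} | {s4,s6} | {s0} | {s2} | {s7} | {s5} | {s3}.
The equivalence class containing s4 is {s4,s6}, of size 2.

2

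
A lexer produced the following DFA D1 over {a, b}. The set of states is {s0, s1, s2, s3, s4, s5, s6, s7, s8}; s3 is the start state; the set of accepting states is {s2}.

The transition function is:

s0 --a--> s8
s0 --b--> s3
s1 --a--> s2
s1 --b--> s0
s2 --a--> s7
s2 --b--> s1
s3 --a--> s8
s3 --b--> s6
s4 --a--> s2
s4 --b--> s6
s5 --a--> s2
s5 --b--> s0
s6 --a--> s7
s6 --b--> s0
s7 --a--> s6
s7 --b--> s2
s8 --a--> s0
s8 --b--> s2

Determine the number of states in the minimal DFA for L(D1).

First remove the unreachable states {s4,s5}; 7 states remain.
P0 = {s2} | {s0,s1,s3,s6,s7,s8}.
On input a, block {s0,s1,s3,s6,s7,s8} splits into {s0,s3,s6,s7,s8} and {s1}.
Split {s0,s3,s6,s7,s8} by δ(·,b) → {s0,s3,s6} and {s7,s8}.
No further refinement is possible. Final partition (4 blocks): {s2} | {s0,s3,s6} | {s1} | {s7,s8}.

4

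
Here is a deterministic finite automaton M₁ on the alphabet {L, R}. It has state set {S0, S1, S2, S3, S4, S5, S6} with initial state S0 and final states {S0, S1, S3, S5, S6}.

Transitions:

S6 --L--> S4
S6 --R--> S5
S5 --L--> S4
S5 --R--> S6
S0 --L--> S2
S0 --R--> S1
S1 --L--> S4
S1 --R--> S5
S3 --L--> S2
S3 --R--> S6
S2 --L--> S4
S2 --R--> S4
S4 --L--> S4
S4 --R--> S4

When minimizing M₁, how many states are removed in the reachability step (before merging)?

1

No path from S0 leads to S3; the other 6 states are all reachable.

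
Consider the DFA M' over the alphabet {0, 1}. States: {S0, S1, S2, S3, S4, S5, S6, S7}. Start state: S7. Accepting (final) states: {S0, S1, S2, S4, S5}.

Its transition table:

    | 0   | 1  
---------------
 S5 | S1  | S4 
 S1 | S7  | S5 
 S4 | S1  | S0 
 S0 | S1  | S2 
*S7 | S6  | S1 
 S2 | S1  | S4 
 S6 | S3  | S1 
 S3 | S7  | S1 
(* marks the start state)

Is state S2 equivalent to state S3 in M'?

P0 = {S0,S1,S2,S4,S5} | {S3,S6,S7}.
Refine {S0,S1,S2,S4,S5} on symbol 0: members go to different blocks, giving {S0,S2,S4,S5} and {S1}.
Stable partition: {S0,S2,S4,S5} | {S3,S6,S7} | {S1} — 3 equivalence classes.
S2 and S3 end up in different blocks, so they are distinguishable. For instance, the string 'ε' is accepted from only S2.

No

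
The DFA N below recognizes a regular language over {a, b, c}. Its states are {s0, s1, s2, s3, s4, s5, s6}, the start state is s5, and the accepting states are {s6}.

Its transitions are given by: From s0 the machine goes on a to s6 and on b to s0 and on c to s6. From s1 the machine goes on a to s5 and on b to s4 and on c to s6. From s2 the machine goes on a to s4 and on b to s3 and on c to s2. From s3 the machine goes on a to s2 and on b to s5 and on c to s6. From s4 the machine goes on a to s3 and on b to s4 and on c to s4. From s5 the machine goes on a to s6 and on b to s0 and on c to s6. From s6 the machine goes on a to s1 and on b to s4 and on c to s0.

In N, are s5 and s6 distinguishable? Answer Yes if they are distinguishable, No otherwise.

Yes

P0 = {s6} | {s0,s1,s2,s3,s4,s5}.
Split {s0,s1,s2,s3,s4,s5} by δ(·,a) → {s1,s2,s3,s4} and {s0,s5}.
Split {s1,s2,s3,s4} by δ(·,a) → {s2,s3,s4} and {s1}.
On input b, block {s2,s3,s4} splits into {s2,s4} and {s3}.
Refine {s2,s4} on symbol a: members go to different blocks, giving {s2} and {s4}.
The partition is now stable with 6 blocks: {s6} | {s2} | {s0,s5} | {s1} | {s3} | {s4}.
s5 and s6 end up in different blocks, so they are distinguishable. For instance, the string 'ε' is accepted from only s6.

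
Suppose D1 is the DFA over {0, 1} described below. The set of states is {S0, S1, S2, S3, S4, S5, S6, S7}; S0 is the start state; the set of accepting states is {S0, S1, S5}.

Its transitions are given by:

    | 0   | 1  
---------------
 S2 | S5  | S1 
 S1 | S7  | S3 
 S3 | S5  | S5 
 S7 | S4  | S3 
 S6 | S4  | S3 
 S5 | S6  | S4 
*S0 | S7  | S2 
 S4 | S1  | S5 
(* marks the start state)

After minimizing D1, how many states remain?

3

All states are reachable from the start state.
Start with accepting vs non-accepting: {S0,S1,S5} | {S2,S3,S4,S6,S7}.
Refine {S2,S3,S4,S6,S7} on symbol 0: members go to different blocks, giving {S2,S3,S4} and {S6,S7}.
Stable partition: {S0,S1,S5} | {S2,S3,S4} | {S6,S7} — 3 equivalence classes.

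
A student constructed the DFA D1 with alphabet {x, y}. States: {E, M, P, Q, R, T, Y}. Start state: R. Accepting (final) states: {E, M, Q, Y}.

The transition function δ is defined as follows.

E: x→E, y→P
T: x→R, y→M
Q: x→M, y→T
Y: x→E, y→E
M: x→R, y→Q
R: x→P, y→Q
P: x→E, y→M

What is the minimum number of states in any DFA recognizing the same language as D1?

States {Y} cannot be reached from the start state, so discard them.
P0 = {E,M,Q} | {P,R,T}.
Refine {E,M,Q} on symbol x: members go to different blocks, giving {E,Q} and {M}.
On input x, block {E,Q} splits into {E} and {Q}.
Split {P,R,T} by δ(·,x) → {R,T} and {P}.
On input x, block {R,T} splits into {T} and {R}.
The partition is now stable with 6 blocks: {E} | {T} | {M} | {Q} | {P} | {R}.

6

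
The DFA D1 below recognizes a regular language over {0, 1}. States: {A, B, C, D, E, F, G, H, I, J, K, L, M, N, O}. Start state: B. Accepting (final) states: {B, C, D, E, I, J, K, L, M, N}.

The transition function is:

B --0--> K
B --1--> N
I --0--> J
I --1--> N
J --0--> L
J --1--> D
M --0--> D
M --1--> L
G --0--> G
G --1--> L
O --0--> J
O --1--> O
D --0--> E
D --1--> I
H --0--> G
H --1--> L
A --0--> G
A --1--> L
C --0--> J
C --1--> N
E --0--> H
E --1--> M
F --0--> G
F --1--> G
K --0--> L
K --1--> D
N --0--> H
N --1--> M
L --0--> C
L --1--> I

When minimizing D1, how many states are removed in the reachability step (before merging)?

No path from B leads to A, F, O; the other 12 states are all reachable.

3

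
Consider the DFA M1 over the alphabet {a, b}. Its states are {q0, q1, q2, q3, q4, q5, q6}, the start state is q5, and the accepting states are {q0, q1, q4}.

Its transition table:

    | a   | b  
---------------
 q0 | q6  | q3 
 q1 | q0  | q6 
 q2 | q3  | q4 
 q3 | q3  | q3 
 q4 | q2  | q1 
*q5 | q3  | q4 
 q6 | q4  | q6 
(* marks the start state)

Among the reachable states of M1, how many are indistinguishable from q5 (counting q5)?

2

Start with accepting vs non-accepting: {q0,q1,q4} | {q2,q3,q5,q6}.
On input a, block {q0,q1,q4} splits into {q0,q4} and {q1}.
On input b, block {q0,q4} splits into {q0} and {q4}.
Refine {q2,q3,q5,q6} on symbol a: members go to different blocks, giving {q2,q3,q5} and {q6}.
Refine {q2,q3,q5} on symbol b: members go to different blocks, giving {q2,q5} and {q3}.
Stable partition: {q0} | {q2,q5} | {q1} | {q4} | {q6} | {q3} — 6 equivalence classes.
State q5 belongs to the block {q2,q5}, which has 2 states.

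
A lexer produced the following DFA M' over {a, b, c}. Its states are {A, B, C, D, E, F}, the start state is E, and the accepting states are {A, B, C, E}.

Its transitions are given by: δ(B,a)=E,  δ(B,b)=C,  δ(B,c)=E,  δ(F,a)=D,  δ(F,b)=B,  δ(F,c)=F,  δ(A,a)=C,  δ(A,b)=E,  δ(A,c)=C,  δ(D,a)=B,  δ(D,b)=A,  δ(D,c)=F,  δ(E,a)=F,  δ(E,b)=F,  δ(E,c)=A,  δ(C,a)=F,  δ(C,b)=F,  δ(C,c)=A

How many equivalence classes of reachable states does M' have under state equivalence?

4

All states are reachable from the start state.
P0 = {A,B,C,E} | {D,F}.
Refine {A,B,C,E} on symbol a: members go to different blocks, giving {A,B} and {C,E}.
Refine {D,F} on symbol a: members go to different blocks, giving {D} and {F}.
The partition is now stable with 4 blocks: {A,B} | {D} | {C,E} | {F}.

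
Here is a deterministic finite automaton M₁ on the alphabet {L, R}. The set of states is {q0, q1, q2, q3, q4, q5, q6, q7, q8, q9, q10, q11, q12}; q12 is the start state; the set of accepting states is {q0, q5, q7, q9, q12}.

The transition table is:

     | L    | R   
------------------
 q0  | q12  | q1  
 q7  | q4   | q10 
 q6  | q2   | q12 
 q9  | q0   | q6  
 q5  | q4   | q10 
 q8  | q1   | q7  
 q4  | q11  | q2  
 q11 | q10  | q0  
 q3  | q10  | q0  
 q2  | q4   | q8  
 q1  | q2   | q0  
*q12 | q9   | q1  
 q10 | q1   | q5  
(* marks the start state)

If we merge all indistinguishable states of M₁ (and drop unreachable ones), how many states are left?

First remove the unreachable states {q3}; 12 states remain.
P0 = {q0,q5,q7,q9,q12} | {q1,q2,q4,q6,q8,q10,q11}.
On input L, block {q0,q5,q7,q9,q12} splits into {q0,q9,q12} and {q5,q7}.
Split {q1,q2,q4,q6,q8,q10,q11} by δ(·,R) → {q1,q6,q11} and {q2,q4} and {q8,q10}.
Split {q1,q6,q11} by δ(·,L) → {q1,q6} and {q11}.
Split {q2,q4} by δ(·,L) → {q2} and {q4}.
The partition is now stable with 7 blocks: {q0,q9,q12} | {q1,q6} | {q5,q7} | {q2} | {q8,q10} | {q11} | {q4}.

7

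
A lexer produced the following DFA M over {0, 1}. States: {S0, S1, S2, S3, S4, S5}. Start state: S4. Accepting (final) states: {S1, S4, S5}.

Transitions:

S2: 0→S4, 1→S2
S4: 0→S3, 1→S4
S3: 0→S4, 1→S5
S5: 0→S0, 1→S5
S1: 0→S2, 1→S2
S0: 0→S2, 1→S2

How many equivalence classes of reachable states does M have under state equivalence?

5

First remove the unreachable states {S1}; 5 states remain.
P0 = {S4,S5} | {S0,S2,S3}.
Refine {S0,S2,S3} on symbol 0: members go to different blocks, giving {S2,S3} and {S0}.
On input 0, block {S4,S5} splits into {S4} and {S5}.
Split {S2,S3} by δ(·,1) → {S2} and {S3}.
No further refinement is possible. Final partition (5 blocks): {S4} | {S2} | {S0} | {S5} | {S3}.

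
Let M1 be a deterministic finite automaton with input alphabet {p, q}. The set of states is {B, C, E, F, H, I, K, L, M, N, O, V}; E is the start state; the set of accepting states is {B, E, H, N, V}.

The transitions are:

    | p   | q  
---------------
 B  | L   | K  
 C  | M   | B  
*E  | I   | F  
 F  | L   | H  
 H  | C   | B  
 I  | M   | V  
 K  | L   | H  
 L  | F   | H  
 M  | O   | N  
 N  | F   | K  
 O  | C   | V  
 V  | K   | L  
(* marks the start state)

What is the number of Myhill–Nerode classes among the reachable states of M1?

Every state is reachable, so we keep all 12.
Start with accepting vs non-accepting: {B,E,H,N,V} | {C,F,I,K,L,M,O}.
Refine {B,E,H,N,V} on symbol q: members go to different blocks, giving {B,E,N,V} and {H}.
On input q, block {C,F,I,K,L,M,O} splits into {C,I,M,O} and {F,K,L}.
Refine {B,E,N,V} on symbol p: members go to different blocks, giving {B,N,V} and {E}.
The partition is now stable with 5 blocks: {B,N,V} | {C,I,M,O} | {H} | {F,K,L} | {E}.

5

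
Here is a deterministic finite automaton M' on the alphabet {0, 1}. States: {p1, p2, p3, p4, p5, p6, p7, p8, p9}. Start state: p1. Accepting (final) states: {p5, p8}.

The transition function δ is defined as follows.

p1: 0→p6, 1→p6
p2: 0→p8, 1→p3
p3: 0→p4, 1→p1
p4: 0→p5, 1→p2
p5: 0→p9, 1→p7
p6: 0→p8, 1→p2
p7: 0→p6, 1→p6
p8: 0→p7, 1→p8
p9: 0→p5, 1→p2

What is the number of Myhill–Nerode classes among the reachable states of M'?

All states are reachable from the start state.
Initial partition by acceptance: {p5,p8} | {p1,p2,p3,p4,p6,p7,p9}.
Split {p5,p8} by δ(·,1) → {p5} and {p8}.
On input 0, block {p1,p2,p3,p4,p6,p7,p9} splits into {p1,p3,p7} and {p2,p6} and {p4,p9}.
On input 0, block {p1,p3,p7} splits into {p1,p7} and {p3}.
Split {p2,p6} by δ(·,1) → {p2} and {p6}.
The partition is now stable with 7 blocks: {p5} | {p1,p7} | {p8} | {p2} | {p4,p9} | {p3} | {p6}.

7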